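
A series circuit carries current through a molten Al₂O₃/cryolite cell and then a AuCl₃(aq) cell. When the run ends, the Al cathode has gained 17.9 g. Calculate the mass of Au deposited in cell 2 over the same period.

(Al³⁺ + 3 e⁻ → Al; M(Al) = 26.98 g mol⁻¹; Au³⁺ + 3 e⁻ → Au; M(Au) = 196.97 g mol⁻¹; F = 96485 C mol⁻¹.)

131 g

n(Al) = 17.9 / 26.98 = 0.6635 mol.
Since Al³⁺ + 3 e⁻ → Al, n(e⁻) passed = 3 × 0.6635 = 1.990 mol.
Cells in series carry the same charge, so the same 1.990 mol of electrons passes through cell 2.
Au³⁺ + 3 e⁻ → Au, so n(Au) = 1.990 / 3 = 0.6635 mol.
m(Au) = 0.6635 × 196.97 = 131 g.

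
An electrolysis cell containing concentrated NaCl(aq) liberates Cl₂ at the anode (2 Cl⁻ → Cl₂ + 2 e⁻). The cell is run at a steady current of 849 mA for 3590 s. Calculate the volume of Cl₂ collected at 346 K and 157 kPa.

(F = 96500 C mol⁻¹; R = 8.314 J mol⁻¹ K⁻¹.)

Q = I·t = 0.8490 A × 3590.0 s = 3048 C.
n(e⁻) = Q/F = 3048 / 96500 = 0.03158 mol.
2 electrons are transferred per Cl₂ molecule, so n(Cl₂) = 0.03158 / 2 = 0.01579 mol.
V = nRT/P = (0.01579 × 8.314 × 346) / (157 × 10³ Pa) = 2.89 × 10⁻⁴ m³ = 0.289 L.

0.289 L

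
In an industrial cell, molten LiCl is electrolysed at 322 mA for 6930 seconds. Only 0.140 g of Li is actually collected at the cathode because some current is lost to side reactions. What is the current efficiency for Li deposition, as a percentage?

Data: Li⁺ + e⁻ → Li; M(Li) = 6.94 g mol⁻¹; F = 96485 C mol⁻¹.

87.2 %

Q = I·t = 0.3220 × 6930.0 = 2231 C; n(e⁻) = 2231/96485 = 0.02313 mol.
Theoretical n(Li) = n(e⁻)/1 = 0.02313 mol, i.e. m_theo = 0.02313 × 6.94 = 0.1605 g.
Efficiency = m_actual / m_theo = 0.140 / 0.1605 = 87.2 %.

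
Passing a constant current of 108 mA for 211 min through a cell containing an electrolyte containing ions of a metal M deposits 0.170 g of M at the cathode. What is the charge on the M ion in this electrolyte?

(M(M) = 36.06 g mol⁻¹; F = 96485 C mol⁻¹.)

+3

Q = I·t = 0.1080 A × 12660 s = 1367 C, so n(e⁻) = 1367/96485 = 0.01417 mol.
n(M) deposited = 0.170 / 36.06 = 0.004714 mol.
Electrons per atom = n(e⁻)/n(M) = 0.01417 / 0.004714 = 3.01 ≈ 3, so the ion is M³⁺.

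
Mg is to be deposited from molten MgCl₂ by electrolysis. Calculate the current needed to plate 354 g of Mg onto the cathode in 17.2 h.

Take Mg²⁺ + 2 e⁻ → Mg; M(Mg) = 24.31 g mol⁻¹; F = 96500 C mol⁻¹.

n(Mg) = 354 / 24.31 = 14.56 mol.
n(e⁻) = 2 × 14.56 = 29.12 mol.
Q = n(e⁻)·F = 29.12 × 96500 = 2810000 C.
I = Q/t = 2810000 / 61920 s = 45.4 A.

45.4 A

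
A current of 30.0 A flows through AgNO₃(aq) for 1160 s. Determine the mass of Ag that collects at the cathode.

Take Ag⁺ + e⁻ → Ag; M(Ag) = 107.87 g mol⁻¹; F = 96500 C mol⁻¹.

Q = I·t = 30.00 A × 1160.0 s = 34800 C.
n(e⁻) = Q/F = 34800 / 96500 = 0.3606 mol.
Ag⁺ + e⁻ → Ag, so n(Ag) = n(e⁻)/1 = 0.3606 mol.
m = n·M = 0.3606 × 107.87 = 38.9 g.

38.9 g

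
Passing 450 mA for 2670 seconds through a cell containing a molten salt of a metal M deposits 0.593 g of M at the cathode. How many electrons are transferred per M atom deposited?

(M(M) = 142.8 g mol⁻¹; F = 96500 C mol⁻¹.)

3

Q = I·t = 0.4500 A × 2670.0 s = 1202 C, so n(e⁻) = 1202/96500 = 0.01245 mol.
n(M) deposited = 0.593 / 142.8 = 0.004153 mol.
Electrons per atom = n(e⁻)/n(M) = 0.01245 / 0.004153 = 3.00 ≈ 3, so the ion is M³⁺.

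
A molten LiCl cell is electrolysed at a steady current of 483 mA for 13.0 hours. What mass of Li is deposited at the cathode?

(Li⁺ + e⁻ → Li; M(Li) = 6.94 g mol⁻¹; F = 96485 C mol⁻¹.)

Q = I·t = 0.4830 A × 46800 s = 22600 C.
n(e⁻) = Q/F = 22600 / 96485 = 0.2343 mol.
Li⁺ + e⁻ → Li, so n(Li) = n(e⁻)/1 = 0.2343 mol.
m = n·M = 0.2343 × 6.94 = 1.63 g.

1.63 g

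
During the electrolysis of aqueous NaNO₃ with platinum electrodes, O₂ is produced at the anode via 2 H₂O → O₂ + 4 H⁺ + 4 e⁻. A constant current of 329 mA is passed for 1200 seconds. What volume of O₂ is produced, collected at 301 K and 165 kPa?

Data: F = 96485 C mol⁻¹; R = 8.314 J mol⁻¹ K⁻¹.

Q = I·t = 0.3290 A × 1200.0 s = 394.8 C.
n(e⁻) = Q/F = 394.8 / 96485 = 0.004092 mol.
4 electrons are transferred per O₂ molecule, so n(O₂) = 0.004092 / 4 = 0.001023 mol.
V = nRT/P = (0.001023 × 8.314 × 301) / (165 × 10³ Pa) = 1.55 × 10⁻⁵ m³ = 0.0155 L.

0.0155 L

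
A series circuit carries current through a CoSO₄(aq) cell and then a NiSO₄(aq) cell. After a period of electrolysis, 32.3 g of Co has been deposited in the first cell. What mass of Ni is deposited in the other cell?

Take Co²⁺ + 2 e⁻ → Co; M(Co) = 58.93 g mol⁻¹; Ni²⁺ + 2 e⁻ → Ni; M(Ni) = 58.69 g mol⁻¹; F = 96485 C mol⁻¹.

n(Co) = 32.3 / 58.93 = 0.5481 mol.
Since Co²⁺ + 2 e⁻ → Co, n(e⁻) passed = 2 × 0.5481 = 1.096 mol.
Cells in series carry the same charge, so the same 1.096 mol of electrons passes through cell 2.
Ni²⁺ + 2 e⁻ → Ni, so n(Ni) = 1.096 / 2 = 0.5481 mol.
m(Ni) = 0.5481 × 58.69 = 32.2 g.

32.2 g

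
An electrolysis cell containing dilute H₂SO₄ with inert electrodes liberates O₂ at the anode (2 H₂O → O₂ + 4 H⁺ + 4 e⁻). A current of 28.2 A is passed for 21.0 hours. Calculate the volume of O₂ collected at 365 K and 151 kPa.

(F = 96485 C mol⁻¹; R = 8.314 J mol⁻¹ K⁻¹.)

111 L

Q = I·t = 28.20 A × 75600 s = 2132000 C.
n(e⁻) = Q/F = 2132000 / 96485 = 22.10 mol.
4 electrons are transferred per O₂ molecule, so n(O₂) = 22.10 / 4 = 5.524 mol.
V = nRT/P = (5.524 × 8.314 × 365) / (151 × 10³ Pa) = 0.111 m³ = 111 L.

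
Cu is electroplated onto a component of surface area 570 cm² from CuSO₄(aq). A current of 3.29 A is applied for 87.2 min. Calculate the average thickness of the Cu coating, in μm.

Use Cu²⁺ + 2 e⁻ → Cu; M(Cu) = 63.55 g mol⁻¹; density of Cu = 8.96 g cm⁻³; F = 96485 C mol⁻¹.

Q = I·t = 3.290 × 5232.0 = 17210 C; n(e⁻) = 0.1784 mol.
n(Cu) = n(e⁻)/2 = 0.08920 mol, so m = 0.08920 × 63.55 = 5.669 g.
Volume = m/ρ = 5.669 / 8.96 = 0.6327 cm³.
Thickness = V/A = 0.6327 / 570 = 0.00111 cm = 11.1 μm.

11.1 μm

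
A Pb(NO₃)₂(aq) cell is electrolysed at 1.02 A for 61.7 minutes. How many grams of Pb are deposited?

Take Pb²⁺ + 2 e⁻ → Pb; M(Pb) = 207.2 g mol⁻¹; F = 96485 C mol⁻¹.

4.05 g

Q = I·t = 1.020 A × 3702.0 s = 3776 C.
n(e⁻) = Q/F = 3776 / 96485 = 0.03914 mol.
Pb²⁺ + 2 e⁻ → Pb, so n(Pb) = n(e⁻)/2 = 0.01957 mol.
m = n·M = 0.01957 × 207.2 = 4.05 g.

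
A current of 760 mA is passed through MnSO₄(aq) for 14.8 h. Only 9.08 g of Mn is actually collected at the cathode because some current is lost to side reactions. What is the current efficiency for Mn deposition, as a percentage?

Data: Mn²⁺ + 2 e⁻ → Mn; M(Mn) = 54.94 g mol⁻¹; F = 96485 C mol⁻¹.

78.8 %

Q = I·t = 0.7600 × 53280 = 40490 C; n(e⁻) = 40490/96485 = 0.4197 mol.
Theoretical n(Mn) = n(e⁻)/2 = 0.2098 mol, i.e. m_theo = 0.2098 × 54.94 = 11.53 g.
Efficiency = m_actual / m_theo = 9.08 / 11.53 = 78.8 %.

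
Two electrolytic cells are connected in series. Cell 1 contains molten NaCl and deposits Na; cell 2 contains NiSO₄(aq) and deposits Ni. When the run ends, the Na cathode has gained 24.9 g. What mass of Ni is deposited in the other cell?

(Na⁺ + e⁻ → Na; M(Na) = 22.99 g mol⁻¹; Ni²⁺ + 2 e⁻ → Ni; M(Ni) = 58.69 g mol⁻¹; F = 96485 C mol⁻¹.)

n(Na) = 24.9 / 22.99 = 1.083 mol.
Since Na⁺ + e⁻ → Na, n(e⁻) passed = 1 × 1.083 = 1.083 mol.
Cells in series carry the same charge, so the same 1.083 mol of electrons passes through cell 2.
Ni²⁺ + 2 e⁻ → Ni, so n(Ni) = 1.083 / 2 = 0.5415 mol.
m(Ni) = 0.5415 × 58.69 = 31.8 g.

31.8 g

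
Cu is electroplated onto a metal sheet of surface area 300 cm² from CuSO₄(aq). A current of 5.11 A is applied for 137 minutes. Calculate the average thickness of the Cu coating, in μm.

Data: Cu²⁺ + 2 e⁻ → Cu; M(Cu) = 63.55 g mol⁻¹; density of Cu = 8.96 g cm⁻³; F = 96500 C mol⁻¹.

51.5 μm

Q = I·t = 5.110 × 8220.0 = 42000 C; n(e⁻) = 0.4353 mol.
n(Cu) = n(e⁻)/2 = 0.2176 mol, so m = 0.2176 × 63.55 = 13.83 g.
Volume = m/ρ = 13.83 / 8.96 = 1.544 cm³.
Thickness = V/A = 1.544 / 300 = 0.00515 cm = 51.5 μm.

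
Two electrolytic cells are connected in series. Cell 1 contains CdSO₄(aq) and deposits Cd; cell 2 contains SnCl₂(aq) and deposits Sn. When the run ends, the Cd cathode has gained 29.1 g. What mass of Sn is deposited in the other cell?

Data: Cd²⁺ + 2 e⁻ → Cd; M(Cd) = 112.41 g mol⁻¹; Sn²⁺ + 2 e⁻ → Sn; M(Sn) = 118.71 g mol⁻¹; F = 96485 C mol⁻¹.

n(Cd) = 29.1 / 112.41 = 0.2589 mol.
Since Cd²⁺ + 2 e⁻ → Cd, n(e⁻) passed = 2 × 0.2589 = 0.5177 mol.
Cells in series carry the same charge, so the same 0.5177 mol of electrons passes through cell 2.
Sn²⁺ + 2 e⁻ → Sn, so n(Sn) = 0.5177 / 2 = 0.2589 mol.
m(Sn) = 0.2589 × 118.71 = 30.7 g.

30.7 g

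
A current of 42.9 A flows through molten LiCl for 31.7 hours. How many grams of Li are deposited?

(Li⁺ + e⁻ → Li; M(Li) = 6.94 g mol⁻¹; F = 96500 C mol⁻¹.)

352 g

Q = I·t = 42.90 A × 114120 s = 4896000 C.
n(e⁻) = Q/F = 4896000 / 96500 = 50.73 mol.
Li⁺ + e⁻ → Li, so n(Li) = n(e⁻)/1 = 50.73 mol.
m = n·M = 50.73 × 6.94 = 352 g.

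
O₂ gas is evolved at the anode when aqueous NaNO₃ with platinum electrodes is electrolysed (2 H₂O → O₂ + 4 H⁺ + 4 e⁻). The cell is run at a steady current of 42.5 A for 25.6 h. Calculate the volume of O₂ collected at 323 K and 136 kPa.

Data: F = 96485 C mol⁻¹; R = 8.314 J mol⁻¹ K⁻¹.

Q = I·t = 42.50 A × 92160 s = 3917000 C.
n(e⁻) = Q/F = 3917000 / 96485 = 40.59 mol.
4 electrons are transferred per O₂ molecule, so n(O₂) = 40.59 / 4 = 10.15 mol.
V = nRT/P = (10.15 × 8.314 × 323) / (136 × 10³ Pa) = 0.200 m³ = 200 L.

200 L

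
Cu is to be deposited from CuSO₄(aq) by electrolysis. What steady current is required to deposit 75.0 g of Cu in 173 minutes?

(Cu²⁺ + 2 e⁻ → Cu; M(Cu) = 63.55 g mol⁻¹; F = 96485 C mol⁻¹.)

n(Cu) = 75.0 / 63.55 = 1.180 mol.
n(e⁻) = 2 × 1.180 = 2.360 mol.
Q = n(e⁻)·F = 2.360 × 96485 = 227700 C.
I = Q/t = 227700 / 10380 s = 21.9 A.

21.9 A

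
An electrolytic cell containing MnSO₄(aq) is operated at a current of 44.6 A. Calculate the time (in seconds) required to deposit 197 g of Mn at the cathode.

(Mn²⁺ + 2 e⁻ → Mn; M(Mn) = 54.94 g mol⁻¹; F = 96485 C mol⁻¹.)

n(Mn) = m/M = 197 / 54.94 = 3.586 mol.
Each Mn atom requires 2 electrons, so n(e⁻) = 2 × 3.586 = 7.171 mol.
Q = n(e⁻)·F = 7.171 × 96485 = 691900 C.
t = Q/I = 691900 / 44.60 A = 15510 s.

15500 s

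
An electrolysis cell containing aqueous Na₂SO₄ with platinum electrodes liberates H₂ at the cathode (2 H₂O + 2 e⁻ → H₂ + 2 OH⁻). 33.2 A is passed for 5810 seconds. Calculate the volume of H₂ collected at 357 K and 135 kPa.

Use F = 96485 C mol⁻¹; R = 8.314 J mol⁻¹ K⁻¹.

22.0 L

Q = I·t = 33.20 A × 5810.0 s = 192900 C.
n(e⁻) = Q/F = 192900 / 96485 = 1.999 mol.
2 electrons are transferred per H₂ molecule, so n(H₂) = 1.999 / 2 = 0.9996 mol.
V = nRT/P = (0.9996 × 8.314 × 357) / (135 × 10³ Pa) = 0.0220 m³ = 22.0 L.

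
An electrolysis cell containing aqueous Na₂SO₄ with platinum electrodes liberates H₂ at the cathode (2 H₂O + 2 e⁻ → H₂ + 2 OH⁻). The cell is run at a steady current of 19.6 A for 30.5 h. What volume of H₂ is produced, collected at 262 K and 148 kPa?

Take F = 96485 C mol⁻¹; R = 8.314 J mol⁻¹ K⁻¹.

164 L

Q = I·t = 19.60 A × 109800 s = 2152000 C.
n(e⁻) = Q/F = 2152000 / 96485 = 22.30 mol.
2 electrons are transferred per H₂ molecule, so n(H₂) = 22.30 / 2 = 11.15 mol.
V = nRT/P = (11.15 × 8.314 × 262) / (148 × 10³ Pa) = 0.164 m³ = 164 L.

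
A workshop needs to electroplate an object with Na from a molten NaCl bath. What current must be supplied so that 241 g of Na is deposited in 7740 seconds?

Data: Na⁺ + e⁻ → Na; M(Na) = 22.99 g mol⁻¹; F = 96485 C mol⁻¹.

131 A

n(Na) = 241 / 22.99 = 10.48 mol.
n(e⁻) = 1 × 10.48 = 10.48 mol.
Q = n(e⁻)·F = 10.48 × 96485 = 1011000 C.
I = Q/t = 1011000 / 7740.0 s = 131 A.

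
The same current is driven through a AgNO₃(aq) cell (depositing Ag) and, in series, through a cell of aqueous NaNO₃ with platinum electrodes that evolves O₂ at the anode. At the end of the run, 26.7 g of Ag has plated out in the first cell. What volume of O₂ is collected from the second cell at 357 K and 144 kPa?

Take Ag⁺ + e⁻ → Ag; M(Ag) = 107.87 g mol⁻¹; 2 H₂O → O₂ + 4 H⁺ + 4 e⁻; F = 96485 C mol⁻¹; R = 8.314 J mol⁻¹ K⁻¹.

1.28 L

n(Ag) = 26.7 / 107.87 = 0.2475 mol, so n(e⁻) = 1 × 0.2475 = 0.2475 mol.
The cells are in series, so the same 0.2475 mol of electrons passes through the second cell.
2 H₂O → O₂ + 4 H⁺ + 4 e⁻ — 4 mol e⁻ per mol O₂, so n(O₂) = 0.2475/4 = 0.06188 mol.
V = nRT/P = (0.06188 × 8.314 × 357) / (144 × 10³) = 0.00128 m³ = 1.28 L.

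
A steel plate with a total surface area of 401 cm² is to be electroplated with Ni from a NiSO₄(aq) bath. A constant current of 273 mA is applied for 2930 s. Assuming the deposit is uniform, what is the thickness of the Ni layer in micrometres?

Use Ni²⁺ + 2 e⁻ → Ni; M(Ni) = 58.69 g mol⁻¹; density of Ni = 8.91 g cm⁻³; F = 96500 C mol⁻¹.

Q = I·t = 0.2730 × 2930.0 = 799.9 C; n(e⁻) = 0.008289 mol.
n(Ni) = n(e⁻)/2 = 0.004145 mol, so m = 0.004145 × 58.69 = 0.2432 g.
Volume = m/ρ = 0.2432 / 8.91 = 0.02730 cm³.
Thickness = V/A = 0.02730 / 401 = 6.81 × 10⁻⁵ cm = 0.681 μm.

0.681 μm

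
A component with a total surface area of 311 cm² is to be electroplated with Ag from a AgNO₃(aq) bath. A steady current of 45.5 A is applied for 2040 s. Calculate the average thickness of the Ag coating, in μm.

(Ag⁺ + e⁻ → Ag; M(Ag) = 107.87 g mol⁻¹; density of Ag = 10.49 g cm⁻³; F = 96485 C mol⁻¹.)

Q = I·t = 45.50 × 2040.0 = 92820 C; n(e⁻) = 0.9620 mol.
n(Ag) = n(e⁻)/1 = 0.9620 mol, so m = 0.9620 × 107.87 = 103.8 g.
Volume = m/ρ = 103.8 / 10.49 = 9.893 cm³.
Thickness = V/A = 9.893 / 311 = 0.0318 cm = 318 μm.

318 μm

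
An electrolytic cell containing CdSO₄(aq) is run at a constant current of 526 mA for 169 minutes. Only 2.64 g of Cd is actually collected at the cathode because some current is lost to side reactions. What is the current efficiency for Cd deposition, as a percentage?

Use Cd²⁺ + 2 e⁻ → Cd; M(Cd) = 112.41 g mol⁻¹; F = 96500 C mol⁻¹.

Q = I·t = 0.5260 × 10140 = 5334 C; n(e⁻) = 5334/96500 = 0.05527 mol.
Theoretical n(Cd) = n(e⁻)/2 = 0.02764 mol, i.e. m_theo = 0.02764 × 112.41 = 3.106 g.
Efficiency = m_actual / m_theo = 2.64 / 3.106 = 85.0 %.

85.0 %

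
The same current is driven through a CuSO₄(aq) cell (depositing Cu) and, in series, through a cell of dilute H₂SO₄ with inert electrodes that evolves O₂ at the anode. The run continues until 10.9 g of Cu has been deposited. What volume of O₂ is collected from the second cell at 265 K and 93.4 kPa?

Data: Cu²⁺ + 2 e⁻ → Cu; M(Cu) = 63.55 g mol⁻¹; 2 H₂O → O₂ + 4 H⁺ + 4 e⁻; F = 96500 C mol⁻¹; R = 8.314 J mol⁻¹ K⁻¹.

2.02 L

n(Cu) = 10.9 / 63.55 = 0.1715 mol, so n(e⁻) = 2 × 0.1715 = 0.3430 mol.
The cells are in series, so the same 0.3430 mol of electrons passes through the second cell.
2 H₂O → O₂ + 4 H⁺ + 4 e⁻ — 4 mol e⁻ per mol O₂, so n(O₂) = 0.3430/4 = 0.08576 mol.
V = nRT/P = (0.08576 × 8.314 × 265) / (93.4 × 10³) = 0.00202 m³ = 2.02 L.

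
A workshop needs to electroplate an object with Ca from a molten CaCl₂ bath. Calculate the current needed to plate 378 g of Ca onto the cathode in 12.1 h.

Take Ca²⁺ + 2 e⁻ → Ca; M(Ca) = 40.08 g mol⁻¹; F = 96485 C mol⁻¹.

41.8 A

n(Ca) = 378 / 40.08 = 9.431 mol.
n(e⁻) = 2 × 9.431 = 18.86 mol.
Q = n(e⁻)·F = 18.86 × 96485 = 1820000 C.
I = Q/t = 1820000 / 43560 s = 41.8 A.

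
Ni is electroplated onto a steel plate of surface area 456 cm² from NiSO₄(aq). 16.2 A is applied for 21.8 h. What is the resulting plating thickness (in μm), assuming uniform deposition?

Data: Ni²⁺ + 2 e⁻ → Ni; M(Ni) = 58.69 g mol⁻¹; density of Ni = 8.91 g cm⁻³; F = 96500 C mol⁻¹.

952 μm

Q = I·t = 16.20 × 78480 = 1271000 C; n(e⁻) = 13.17 mol.
n(Ni) = n(e⁻)/2 = 6.587 mol, so m = 6.587 × 58.69 = 386.6 g.
Volume = m/ρ = 386.6 / 8.91 = 43.39 cm³.
Thickness = V/A = 43.39 / 456 = 0.0952 cm = 952 μm.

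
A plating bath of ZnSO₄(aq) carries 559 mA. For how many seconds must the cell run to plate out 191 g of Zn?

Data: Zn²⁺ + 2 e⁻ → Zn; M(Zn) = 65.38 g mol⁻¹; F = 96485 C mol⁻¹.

n(Zn) = m/M = 191 / 65.38 = 2.921 mol.
Each Zn atom requires 2 electrons, so n(e⁻) = 2 × 2.921 = 5.843 mol.
Q = n(e⁻)·F = 5.843 × 96485 = 563700 C.
t = Q/I = 563700 / 0.5590 A = 1008000 s.

1.01 × 10⁶ s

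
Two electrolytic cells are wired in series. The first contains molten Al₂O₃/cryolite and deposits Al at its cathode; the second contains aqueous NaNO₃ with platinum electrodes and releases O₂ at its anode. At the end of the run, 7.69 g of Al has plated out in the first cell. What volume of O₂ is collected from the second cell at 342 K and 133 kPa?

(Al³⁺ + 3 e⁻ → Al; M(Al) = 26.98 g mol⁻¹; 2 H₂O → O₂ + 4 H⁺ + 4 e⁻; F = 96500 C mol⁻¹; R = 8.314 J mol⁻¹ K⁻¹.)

4.57 L

n(Al) = 7.69 / 26.98 = 0.2850 mol, so n(e⁻) = 3 × 0.2850 = 0.8551 mol.
The cells are in series, so the same 0.8551 mol of electrons passes through the second cell.
2 H₂O → O₂ + 4 H⁺ + 4 e⁻ — 4 mol e⁻ per mol O₂, so n(O₂) = 0.8551/4 = 0.2138 mol.
V = nRT/P = (0.2138 × 8.314 × 342) / (133 × 10³) = 0.00457 m³ = 4.57 L.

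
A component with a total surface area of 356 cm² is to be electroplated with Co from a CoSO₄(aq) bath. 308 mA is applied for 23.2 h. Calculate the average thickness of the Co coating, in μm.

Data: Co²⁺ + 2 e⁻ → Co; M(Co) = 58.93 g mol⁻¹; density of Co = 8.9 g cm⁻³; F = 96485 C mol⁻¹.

Q = I·t = 0.3080 × 83520 = 25720 C; n(e⁻) = 0.2666 mol.
n(Co) = n(e⁻)/2 = 0.1333 mol, so m = 0.1333 × 58.93 = 7.856 g.
Volume = m/ρ = 7.856 / 8.9 = 0.8827 cm³.
Thickness = V/A = 0.8827 / 356 = 0.00248 cm = 24.8 μm.

24.8 μm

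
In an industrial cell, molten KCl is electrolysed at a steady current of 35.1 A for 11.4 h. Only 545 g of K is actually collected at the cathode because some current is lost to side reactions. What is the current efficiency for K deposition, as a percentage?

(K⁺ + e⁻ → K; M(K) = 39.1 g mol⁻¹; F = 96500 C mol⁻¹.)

93.4 %

Q = I·t = 35.10 × 41040 = 1441000 C; n(e⁻) = 1441000/96500 = 14.93 mol.
Theoretical n(K) = n(e⁻)/1 = 14.93 mol, i.e. m_theo = 14.93 × 39.1 = 583.7 g.
Efficiency = m_actual / m_theo = 545 / 583.7 = 93.4 %.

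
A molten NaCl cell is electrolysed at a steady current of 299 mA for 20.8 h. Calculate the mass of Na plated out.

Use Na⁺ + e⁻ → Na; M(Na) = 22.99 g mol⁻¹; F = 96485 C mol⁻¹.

Q = I·t = 0.2990 A × 74880 s = 22390 C.
n(e⁻) = Q/F = 22390 / 96485 = 0.2320 mol.
Na⁺ + e⁻ → Na, so n(Na) = n(e⁻)/1 = 0.2320 mol.
m = n·M = 0.2320 × 22.99 = 5.33 g.

5.33 g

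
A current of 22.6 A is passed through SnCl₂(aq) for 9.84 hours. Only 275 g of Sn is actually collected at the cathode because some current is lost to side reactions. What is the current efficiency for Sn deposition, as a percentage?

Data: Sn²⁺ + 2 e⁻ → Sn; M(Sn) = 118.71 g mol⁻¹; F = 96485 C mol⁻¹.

55.8 %

Q = I·t = 22.60 × 35424 = 800600 C; n(e⁻) = 800600/96485 = 8.297 mol.
Theoretical n(Sn) = n(e⁻)/2 = 4.149 mol, i.e. m_theo = 4.149 × 118.71 = 492.5 g.
Efficiency = m_actual / m_theo = 275 / 492.5 = 55.8 %.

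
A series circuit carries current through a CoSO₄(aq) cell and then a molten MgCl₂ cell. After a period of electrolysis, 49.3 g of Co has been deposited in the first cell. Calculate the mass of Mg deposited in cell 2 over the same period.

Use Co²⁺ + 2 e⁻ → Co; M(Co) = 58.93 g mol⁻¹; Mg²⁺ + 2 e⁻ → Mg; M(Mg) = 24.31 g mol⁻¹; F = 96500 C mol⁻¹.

20.3 g

n(Co) = 49.3 / 58.93 = 0.8366 mol.
Since Co²⁺ + 2 e⁻ → Co, n(e⁻) passed = 2 × 0.8366 = 1.673 mol.
Cells in series carry the same charge, so the same 1.673 mol of electrons passes through cell 2.
Mg²⁺ + 2 e⁻ → Mg, so n(Mg) = 1.673 / 2 = 0.8366 mol.
m(Mg) = 0.8366 × 24.31 = 20.3 g.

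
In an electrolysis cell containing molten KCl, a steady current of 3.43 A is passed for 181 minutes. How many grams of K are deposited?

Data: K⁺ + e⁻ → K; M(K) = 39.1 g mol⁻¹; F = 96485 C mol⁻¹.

15.1 g

Q = I·t = 3.430 A × 10860 s = 37250 C.
n(e⁻) = Q/F = 37250 / 96485 = 0.3861 mol.
K⁺ + e⁻ → K, so n(K) = n(e⁻)/1 = 0.3861 mol.
m = n·M = 0.3861 × 39.1 = 15.1 g.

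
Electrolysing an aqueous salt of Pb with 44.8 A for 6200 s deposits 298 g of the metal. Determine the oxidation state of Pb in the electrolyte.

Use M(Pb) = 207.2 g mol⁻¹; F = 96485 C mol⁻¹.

+2

Q = I·t = 44.80 A × 6200.0 s = 277800 C, so n(e⁻) = 277800/96485 = 2.879 mol.
n(Pb) deposited = 298 / 207.2 = 1.438 mol.
Electrons per atom = n(e⁻)/n(Pb) = 2.879 / 1.438 = 2.00 ≈ 2, so the ion is Pb²⁺.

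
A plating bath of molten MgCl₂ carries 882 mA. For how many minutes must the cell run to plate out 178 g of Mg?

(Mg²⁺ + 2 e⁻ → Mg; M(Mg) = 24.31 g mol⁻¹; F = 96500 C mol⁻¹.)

n(Mg) = m/M = 178 / 24.31 = 7.322 mol.
Each Mg atom requires 2 electrons, so n(e⁻) = 2 × 7.322 = 14.64 mol.
Q = n(e⁻)·F = 14.64 × 96500 = 1413000 C.
t = Q/I = 1413000 / 0.8820 A = 1602000 s = 26700 min.

26700 min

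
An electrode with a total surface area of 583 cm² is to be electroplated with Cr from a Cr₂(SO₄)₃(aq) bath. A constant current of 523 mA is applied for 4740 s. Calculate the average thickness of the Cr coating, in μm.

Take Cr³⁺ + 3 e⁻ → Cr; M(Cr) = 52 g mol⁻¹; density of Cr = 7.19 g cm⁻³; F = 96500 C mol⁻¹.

1.06 μm

Q = I·t = 0.5230 × 4740.0 = 2479 C; n(e⁻) = 0.02569 mol.
n(Cr) = n(e⁻)/3 = 0.008563 mol, so m = 0.008563 × 52 = 0.4453 g.
Volume = m/ρ = 0.4453 / 7.19 = 0.06193 cm³.
Thickness = V/A = 0.06193 / 583 = 1.06 × 10⁻⁴ cm = 1.06 μm.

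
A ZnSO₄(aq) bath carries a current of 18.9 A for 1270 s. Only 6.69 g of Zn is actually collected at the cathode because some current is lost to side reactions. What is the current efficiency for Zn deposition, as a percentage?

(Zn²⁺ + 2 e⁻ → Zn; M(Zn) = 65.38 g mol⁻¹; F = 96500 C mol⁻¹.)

82.3 %

Q = I·t = 18.90 × 1270.0 = 24000 C; n(e⁻) = 24000/96500 = 0.2487 mol.
Theoretical n(Zn) = n(e⁻)/2 = 0.1244 mol, i.e. m_theo = 0.1244 × 65.38 = 8.131 g.
Efficiency = m_actual / m_theo = 6.69 / 8.131 = 82.3 %.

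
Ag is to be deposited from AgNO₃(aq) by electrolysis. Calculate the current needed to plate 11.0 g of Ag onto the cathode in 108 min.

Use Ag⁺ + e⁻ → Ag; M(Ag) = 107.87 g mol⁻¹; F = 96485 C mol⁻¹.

1.52 A

n(Ag) = 11.0 / 107.87 = 0.1020 mol.
n(e⁻) = 1 × 0.1020 = 0.1020 mol.
Q = n(e⁻)·F = 0.1020 × 96485 = 9839 C.
I = Q/t = 9839 / 6480.0 s = 1.52 A.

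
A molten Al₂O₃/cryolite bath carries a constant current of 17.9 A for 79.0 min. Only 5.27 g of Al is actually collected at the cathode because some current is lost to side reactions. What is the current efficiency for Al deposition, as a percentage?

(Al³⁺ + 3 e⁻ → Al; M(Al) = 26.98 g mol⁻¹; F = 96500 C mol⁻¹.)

Q = I·t = 17.90 × 4740.0 = 84850 C; n(e⁻) = 84850/96500 = 0.8792 mol.
Theoretical n(Al) = n(e⁻)/3 = 0.2931 mol, i.e. m_theo = 0.2931 × 26.98 = 7.907 g.
Efficiency = m_actual / m_theo = 5.27 / 7.907 = 66.6 %.

66.6 %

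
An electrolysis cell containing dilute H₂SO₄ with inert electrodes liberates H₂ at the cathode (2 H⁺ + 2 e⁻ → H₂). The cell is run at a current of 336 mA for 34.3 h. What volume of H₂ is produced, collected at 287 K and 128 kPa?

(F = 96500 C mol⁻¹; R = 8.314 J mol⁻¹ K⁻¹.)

Q = I·t = 0.3360 A × 123480 s = 41490 C.
n(e⁻) = Q/F = 41490 / 96500 = 0.4299 mol.
2 electrons are transferred per H₂ molecule, so n(H₂) = 0.4299 / 2 = 0.2150 mol.
V = nRT/P = (0.2150 × 8.314 × 287) / (128 × 10³ Pa) = 0.00401 m³ = 4.01 L.

4.01 L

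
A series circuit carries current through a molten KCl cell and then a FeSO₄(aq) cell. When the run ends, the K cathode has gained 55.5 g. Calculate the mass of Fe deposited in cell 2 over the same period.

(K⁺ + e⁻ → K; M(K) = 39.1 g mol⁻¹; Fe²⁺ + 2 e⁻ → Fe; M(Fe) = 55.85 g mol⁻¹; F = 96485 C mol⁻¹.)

n(K) = 55.5 / 39.1 = 1.419 mol.
Since K⁺ + e⁻ → K, n(e⁻) passed = 1 × 1.419 = 1.419 mol.
Cells in series carry the same charge, so the same 1.419 mol of electrons passes through cell 2.
Fe²⁺ + 2 e⁻ → Fe, so n(Fe) = 1.419 / 2 = 0.7097 mol.
m(Fe) = 0.7097 × 55.85 = 39.6 g.

39.6 g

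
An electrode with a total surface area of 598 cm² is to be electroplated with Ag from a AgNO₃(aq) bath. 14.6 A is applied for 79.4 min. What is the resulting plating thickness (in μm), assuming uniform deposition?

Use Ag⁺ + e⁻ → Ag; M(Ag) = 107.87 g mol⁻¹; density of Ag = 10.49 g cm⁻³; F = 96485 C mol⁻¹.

Q = I·t = 14.60 × 4764.0 = 69550 C; n(e⁻) = 0.7209 mol.
n(Ag) = n(e⁻)/1 = 0.7209 mol, so m = 0.7209 × 107.87 = 77.76 g.
Volume = m/ρ = 77.76 / 10.49 = 7.413 cm³.
Thickness = V/A = 7.413 / 598 = 0.0124 cm = 124 μm.

124 μm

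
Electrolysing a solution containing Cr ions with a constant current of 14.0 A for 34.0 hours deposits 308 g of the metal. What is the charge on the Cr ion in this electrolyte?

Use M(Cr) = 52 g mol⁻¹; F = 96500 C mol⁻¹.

+3

Q = I·t = 14.00 A × 122400 s = 1714000 C, so n(e⁻) = 1714000/96500 = 17.76 mol.
n(Cr) deposited = 308 / 52 = 5.923 mol.
Electrons per atom = n(e⁻)/n(Cr) = 17.76 / 5.923 = 3.00 ≈ 3, so the ion is Cr³⁺.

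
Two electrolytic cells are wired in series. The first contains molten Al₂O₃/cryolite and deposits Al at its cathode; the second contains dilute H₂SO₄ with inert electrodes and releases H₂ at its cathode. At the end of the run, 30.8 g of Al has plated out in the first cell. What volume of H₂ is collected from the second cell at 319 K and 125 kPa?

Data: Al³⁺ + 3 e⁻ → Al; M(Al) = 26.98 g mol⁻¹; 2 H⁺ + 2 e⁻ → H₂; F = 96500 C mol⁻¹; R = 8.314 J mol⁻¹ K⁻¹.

36.3 L

n(Al) = 30.8 / 26.98 = 1.142 mol, so n(e⁻) = 3 × 1.142 = 3.425 mol.
The cells are in series, so the same 3.425 mol of electrons passes through the second cell.
2 H⁺ + 2 e⁻ → H₂ — 2 mol e⁻ per mol H₂, so n(H₂) = 3.425/2 = 1.712 mol.
V = nRT/P = (1.712 × 8.314 × 319) / (125 × 10³) = 0.0363 m³ = 36.3 L.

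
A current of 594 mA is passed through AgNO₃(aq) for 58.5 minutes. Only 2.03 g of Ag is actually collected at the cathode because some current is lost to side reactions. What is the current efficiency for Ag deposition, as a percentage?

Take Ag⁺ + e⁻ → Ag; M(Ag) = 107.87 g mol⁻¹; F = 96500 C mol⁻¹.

87.1 %

Q = I·t = 0.5940 × 3510.0 = 2085 C; n(e⁻) = 2085/96500 = 0.02161 mol.
Theoretical n(Ag) = n(e⁻)/1 = 0.02161 mol, i.e. m_theo = 0.02161 × 107.87 = 2.331 g.
Efficiency = m_actual / m_theo = 2.03 / 2.331 = 87.1 %.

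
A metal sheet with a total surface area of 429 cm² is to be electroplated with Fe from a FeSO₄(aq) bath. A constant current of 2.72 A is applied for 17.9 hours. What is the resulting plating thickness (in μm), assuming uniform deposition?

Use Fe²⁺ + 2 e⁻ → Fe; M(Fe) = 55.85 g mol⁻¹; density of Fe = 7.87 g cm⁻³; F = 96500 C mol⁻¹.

Q = I·t = 2.720 × 64440 = 175300 C; n(e⁻) = 1.816 mol.
n(Fe) = n(e⁻)/2 = 0.9082 mol, so m = 0.9082 × 55.85 = 50.72 g.
Volume = m/ρ = 50.72 / 7.87 = 6.445 cm³.
Thickness = V/A = 6.445 / 429 = 0.0150 cm = 150 μm.

150 μm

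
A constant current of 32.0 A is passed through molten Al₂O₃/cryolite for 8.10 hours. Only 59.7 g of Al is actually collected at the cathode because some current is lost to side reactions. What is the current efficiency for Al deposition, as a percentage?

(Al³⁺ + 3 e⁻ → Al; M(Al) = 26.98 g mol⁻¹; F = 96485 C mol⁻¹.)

68.6 %

Q = I·t = 32.00 × 29160 = 933100 C; n(e⁻) = 933100/96485 = 9.671 mol.
Theoretical n(Al) = n(e⁻)/3 = 3.224 mol, i.e. m_theo = 3.224 × 26.98 = 86.98 g.
Efficiency = m_actual / m_theo = 59.7 / 86.98 = 68.6 %.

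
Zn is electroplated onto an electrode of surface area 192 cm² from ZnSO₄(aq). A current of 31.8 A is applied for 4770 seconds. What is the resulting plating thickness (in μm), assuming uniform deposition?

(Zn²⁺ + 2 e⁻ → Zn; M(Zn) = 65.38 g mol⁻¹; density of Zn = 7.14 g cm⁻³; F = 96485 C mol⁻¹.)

375 μm

Q = I·t = 31.80 × 4770.0 = 151700 C; n(e⁻) = 1.572 mol.
n(Zn) = n(e⁻)/2 = 0.7861 mol, so m = 0.7861 × 65.38 = 51.39 g.
Volume = m/ρ = 51.39 / 7.14 = 7.198 cm³.
Thickness = V/A = 7.198 / 192 = 0.0375 cm = 375 μm.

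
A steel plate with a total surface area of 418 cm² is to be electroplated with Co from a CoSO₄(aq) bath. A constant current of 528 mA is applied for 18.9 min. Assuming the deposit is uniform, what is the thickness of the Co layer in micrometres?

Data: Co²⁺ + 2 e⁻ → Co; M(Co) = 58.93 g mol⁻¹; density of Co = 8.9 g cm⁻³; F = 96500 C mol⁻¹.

Q = I·t = 0.5280 × 1134.0 = 598.8 C; n(e⁻) = 0.006205 mol.
n(Co) = n(e⁻)/2 = 0.003102 mol, so m = 0.003102 × 58.93 = 0.1828 g.
Volume = m/ρ = 0.1828 / 8.9 = 0.02054 cm³.
Thickness = V/A = 0.02054 / 418 = 4.91 × 10⁻⁵ cm = 0.491 μm.

0.491 μm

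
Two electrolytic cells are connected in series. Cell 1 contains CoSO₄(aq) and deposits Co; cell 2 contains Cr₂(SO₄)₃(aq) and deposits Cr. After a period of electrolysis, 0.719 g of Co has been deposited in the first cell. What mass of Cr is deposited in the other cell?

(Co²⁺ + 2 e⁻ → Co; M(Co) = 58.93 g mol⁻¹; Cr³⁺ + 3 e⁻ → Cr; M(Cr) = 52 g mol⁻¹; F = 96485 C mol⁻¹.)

n(Co) = 0.719 / 58.93 = 0.01220 mol.
Since Co²⁺ + 2 e⁻ → Co, n(e⁻) passed = 2 × 0.01220 = 0.02440 mol.
Cells in series carry the same charge, so the same 0.02440 mol of electrons passes through cell 2.
Cr³⁺ + 3 e⁻ → Cr, so n(Cr) = 0.02440 / 3 = 0.008134 mol.
m(Cr) = 0.008134 × 52 = 0.423 g.

0.423 g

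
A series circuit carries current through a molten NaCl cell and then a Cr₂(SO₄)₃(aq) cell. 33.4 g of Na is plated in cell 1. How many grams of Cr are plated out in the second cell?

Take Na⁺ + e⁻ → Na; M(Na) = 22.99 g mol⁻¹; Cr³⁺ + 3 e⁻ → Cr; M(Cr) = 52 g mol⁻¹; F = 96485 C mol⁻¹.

n(Na) = 33.4 / 22.99 = 1.453 mol.
Since Na⁺ + e⁻ → Na, n(e⁻) passed = 1 × 1.453 = 1.453 mol.
Cells in series carry the same charge, so the same 1.453 mol of electrons passes through cell 2.
Cr³⁺ + 3 e⁻ → Cr, so n(Cr) = 1.453 / 3 = 0.4843 mol.
m(Cr) = 0.4843 × 52 = 25.2 g.

25.2 g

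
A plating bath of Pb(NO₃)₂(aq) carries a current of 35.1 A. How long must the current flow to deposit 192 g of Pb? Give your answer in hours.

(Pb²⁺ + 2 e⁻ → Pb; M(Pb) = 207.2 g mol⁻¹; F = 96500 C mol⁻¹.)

1.42 h

n(Pb) = m/M = 192 / 207.2 = 0.9266 mol.
Each Pb atom requires 2 electrons, so n(e⁻) = 2 × 0.9266 = 1.853 mol.
Q = n(e⁻)·F = 1.853 × 96500 = 178800 C.
t = Q/I = 178800 / 35.10 A = 5095 s = 1.42 h.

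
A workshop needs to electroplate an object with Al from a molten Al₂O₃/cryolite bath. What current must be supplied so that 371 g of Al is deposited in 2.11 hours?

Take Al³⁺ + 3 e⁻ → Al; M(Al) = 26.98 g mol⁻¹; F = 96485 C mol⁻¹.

n(Al) = 371 / 26.98 = 13.75 mol.
n(e⁻) = 3 × 13.75 = 41.25 mol.
Q = n(e⁻)·F = 41.25 × 96485 = 3980000 C.
I = Q/t = 3980000 / 7596.0 s = 524 A.

524 A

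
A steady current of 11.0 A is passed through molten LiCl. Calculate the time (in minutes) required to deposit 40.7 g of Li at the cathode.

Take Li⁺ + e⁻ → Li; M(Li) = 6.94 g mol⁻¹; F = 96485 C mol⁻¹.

n(Li) = m/M = 40.7 / 6.94 = 5.865 mol.
Each Li atom requires 1 electron, so n(e⁻) = 1 × 5.865 = 5.865 mol.
Q = n(e⁻)·F = 5.865 × 96485 = 565800 C.
t = Q/I = 565800 / 11.00 A = 51440 s = 857 min.

857 min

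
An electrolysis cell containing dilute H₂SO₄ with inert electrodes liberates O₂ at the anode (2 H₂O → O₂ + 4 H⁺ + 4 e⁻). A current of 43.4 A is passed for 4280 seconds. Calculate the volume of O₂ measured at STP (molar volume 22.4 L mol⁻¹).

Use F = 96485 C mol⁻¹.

10.8 L

Q = I·t = 43.40 A × 4280.0 s = 185800 C.
n(e⁻) = Q/F = 185800 / 96485 = 1.925 mol.
4 electrons are transferred per O₂ molecule, so n(O₂) = 1.925 / 4 = 0.4813 mol.
V = n × V_m = 0.4813 × 22.4 = 10.8 L.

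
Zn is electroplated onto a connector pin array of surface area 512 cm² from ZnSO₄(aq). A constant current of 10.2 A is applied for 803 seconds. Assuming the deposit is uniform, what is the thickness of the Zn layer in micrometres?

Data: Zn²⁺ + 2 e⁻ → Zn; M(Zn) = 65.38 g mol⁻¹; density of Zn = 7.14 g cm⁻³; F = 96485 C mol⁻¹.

7.59 μm

Q = I·t = 10.20 × 803.00 = 8191 C; n(e⁻) = 0.08489 mol.
n(Zn) = n(e⁻)/2 = 0.04244 mol, so m = 0.04244 × 65.38 = 2.775 g.
Volume = m/ρ = 2.775 / 7.14 = 0.3887 cm³.
Thickness = V/A = 0.3887 / 512 = 7.59 × 10⁻⁴ cm = 7.59 μm.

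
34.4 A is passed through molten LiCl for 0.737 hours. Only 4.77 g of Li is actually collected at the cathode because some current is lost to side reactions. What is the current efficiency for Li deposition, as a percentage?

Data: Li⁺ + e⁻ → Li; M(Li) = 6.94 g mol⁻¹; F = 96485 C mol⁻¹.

72.7 %

Q = I·t = 34.40 × 2653.2 = 91270 C; n(e⁻) = 91270/96485 = 0.9460 mol.
Theoretical n(Li) = n(e⁻)/1 = 0.9460 mol, i.e. m_theo = 0.9460 × 6.94 = 6.565 g.
Efficiency = m_actual / m_theo = 4.77 / 6.565 = 72.7 %.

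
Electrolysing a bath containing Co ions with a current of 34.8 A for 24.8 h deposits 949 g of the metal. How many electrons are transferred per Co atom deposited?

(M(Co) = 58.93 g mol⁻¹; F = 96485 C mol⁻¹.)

2

Q = I·t = 34.80 A × 89280 s = 3107000 C, so n(e⁻) = 3107000/96485 = 32.20 mol.
n(Co) deposited = 949 / 58.93 = 16.10 mol.
Electrons per atom = n(e⁻)/n(Co) = 32.20 / 16.10 = 2.00 ≈ 2, so the ion is Co²⁺.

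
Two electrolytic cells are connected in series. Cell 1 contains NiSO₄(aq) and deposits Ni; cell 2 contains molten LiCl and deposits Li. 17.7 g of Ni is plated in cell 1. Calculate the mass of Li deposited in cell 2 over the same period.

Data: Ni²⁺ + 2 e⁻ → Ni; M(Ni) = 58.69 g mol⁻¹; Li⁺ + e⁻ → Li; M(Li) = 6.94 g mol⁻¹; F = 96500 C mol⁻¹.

4.19 g

n(Ni) = 17.7 / 58.69 = 0.3016 mol.
Since Ni²⁺ + 2 e⁻ → Ni, n(e⁻) passed = 2 × 0.3016 = 0.6032 mol.
Cells in series carry the same charge, so the same 0.6032 mol of electrons passes through cell 2.
Li⁺ + e⁻ → Li, so n(Li) = 0.6032 / 1 = 0.6032 mol.
m(Li) = 0.6032 × 6.94 = 4.19 g.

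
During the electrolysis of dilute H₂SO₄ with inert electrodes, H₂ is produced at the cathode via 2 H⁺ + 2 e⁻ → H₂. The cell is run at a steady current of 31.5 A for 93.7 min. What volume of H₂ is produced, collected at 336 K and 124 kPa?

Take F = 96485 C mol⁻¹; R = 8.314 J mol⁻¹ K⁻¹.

Q = I·t = 31.50 A × 5622.0 s = 177100 C.
n(e⁻) = Q/F = 177100 / 96485 = 1.835 mol.
2 electrons are transferred per H₂ molecule, so n(H₂) = 1.835 / 2 = 0.9177 mol.
V = nRT/P = (0.9177 × 8.314 × 336) / (124 × 10³ Pa) = 0.0207 m³ = 20.7 L.

20.7 L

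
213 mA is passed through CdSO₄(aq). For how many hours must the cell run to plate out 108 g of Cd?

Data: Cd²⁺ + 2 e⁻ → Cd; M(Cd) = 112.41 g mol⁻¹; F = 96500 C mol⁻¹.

242 h

n(Cd) = m/M = 108 / 112.41 = 0.9608 mol.
Each Cd atom requires 2 electrons, so n(e⁻) = 2 × 0.9608 = 1.922 mol.
Q = n(e⁻)·F = 1.922 × 96500 = 185400 C.
t = Q/I = 185400 / 0.2130 A = 870600 s = 242 h.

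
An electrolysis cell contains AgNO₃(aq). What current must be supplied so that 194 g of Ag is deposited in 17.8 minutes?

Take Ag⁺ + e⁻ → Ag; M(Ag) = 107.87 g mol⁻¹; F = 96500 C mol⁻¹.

163 A

n(Ag) = 194 / 107.87 = 1.798 mol.
n(e⁻) = 1 × 1.798 = 1.798 mol.
Q = n(e⁻)·F = 1.798 × 96500 = 173600 C.
I = Q/t = 173600 / 1068.0 s = 163 A.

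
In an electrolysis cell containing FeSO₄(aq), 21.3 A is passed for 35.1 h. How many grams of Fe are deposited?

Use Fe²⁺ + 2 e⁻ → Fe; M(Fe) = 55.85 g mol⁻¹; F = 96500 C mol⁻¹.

779 g

Q = I·t = 21.30 A × 126360 s = 2691000 C.
n(e⁻) = Q/F = 2691000 / 96500 = 27.89 mol.
Fe²⁺ + 2 e⁻ → Fe, so n(Fe) = n(e⁻)/2 = 13.95 mol.
m = n·M = 13.95 × 55.85 = 779 g.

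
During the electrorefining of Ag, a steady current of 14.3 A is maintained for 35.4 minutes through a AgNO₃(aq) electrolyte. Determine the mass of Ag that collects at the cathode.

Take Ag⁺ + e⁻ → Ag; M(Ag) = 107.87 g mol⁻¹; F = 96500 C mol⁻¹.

34.0 g

Q = I·t = 14.30 A × 2124.0 s = 30370 C.
n(e⁻) = Q/F = 30370 / 96500 = 0.3147 mol.
Ag⁺ + e⁻ → Ag, so n(Ag) = n(e⁻)/1 = 0.3147 mol.
m = n·M = 0.3147 × 107.87 = 34.0 g.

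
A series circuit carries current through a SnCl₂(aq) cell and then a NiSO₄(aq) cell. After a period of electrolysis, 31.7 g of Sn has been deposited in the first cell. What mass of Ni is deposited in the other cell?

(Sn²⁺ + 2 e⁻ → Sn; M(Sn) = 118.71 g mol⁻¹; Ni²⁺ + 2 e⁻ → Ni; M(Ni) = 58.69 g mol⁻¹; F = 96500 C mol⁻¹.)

n(Sn) = 31.7 / 118.71 = 0.2670 mol.
Since Sn²⁺ + 2 e⁻ → Sn, n(e⁻) passed = 2 × 0.2670 = 0.5341 mol.
Cells in series carry the same charge, so the same 0.5341 mol of electrons passes through cell 2.
Ni²⁺ + 2 e⁻ → Ni, so n(Ni) = 0.5341 / 2 = 0.2670 mol.
m(Ni) = 0.2670 × 58.69 = 15.7 g.

15.7 g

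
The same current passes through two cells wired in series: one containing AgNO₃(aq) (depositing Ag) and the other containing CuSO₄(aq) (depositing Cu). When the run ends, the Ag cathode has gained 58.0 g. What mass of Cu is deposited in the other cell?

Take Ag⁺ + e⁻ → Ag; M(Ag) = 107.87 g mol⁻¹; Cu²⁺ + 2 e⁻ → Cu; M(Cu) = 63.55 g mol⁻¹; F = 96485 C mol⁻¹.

17.1 g

n(Ag) = 58.0 / 107.87 = 0.5377 mol.
Since Ag⁺ + e⁻ → Ag, n(e⁻) passed = 1 × 0.5377 = 0.5377 mol.
Cells in series carry the same charge, so the same 0.5377 mol of electrons passes through cell 2.
Cu²⁺ + 2 e⁻ → Cu, so n(Cu) = 0.5377 / 2 = 0.2688 mol.
m(Cu) = 0.2688 × 63.55 = 17.1 g.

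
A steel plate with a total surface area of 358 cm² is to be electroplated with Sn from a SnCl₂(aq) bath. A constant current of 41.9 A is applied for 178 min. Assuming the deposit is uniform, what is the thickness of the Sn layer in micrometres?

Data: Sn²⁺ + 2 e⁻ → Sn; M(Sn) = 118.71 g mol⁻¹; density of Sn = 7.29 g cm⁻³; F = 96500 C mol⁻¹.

Q = I·t = 41.90 × 10680 = 447500 C; n(e⁻) = 4.637 mol.
n(Sn) = n(e⁻)/2 = 2.319 mol, so m = 2.319 × 118.71 = 275.2 g.
Volume = m/ρ = 275.2 / 7.29 = 37.76 cm³.
Thickness = V/A = 37.76 / 358 = 0.105 cm = 1050 μm.

1050 μm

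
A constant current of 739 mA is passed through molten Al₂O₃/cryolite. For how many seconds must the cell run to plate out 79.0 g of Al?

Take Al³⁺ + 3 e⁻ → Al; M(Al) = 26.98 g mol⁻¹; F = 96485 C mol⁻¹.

n(Al) = m/M = 79.0 / 26.98 = 2.928 mol.
Each Al atom requires 3 electrons, so n(e⁻) = 3 × 2.928 = 8.784 mol.
Q = n(e⁻)·F = 8.784 × 96485 = 847600 C.
t = Q/I = 847600 / 0.7390 A = 1147000 s.

1.15 × 10⁶ s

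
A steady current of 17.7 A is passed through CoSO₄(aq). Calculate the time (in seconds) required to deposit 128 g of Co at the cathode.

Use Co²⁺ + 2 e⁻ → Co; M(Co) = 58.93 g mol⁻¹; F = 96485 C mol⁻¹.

n(Co) = m/M = 128 / 58.93 = 2.172 mol.
Each Co atom requires 2 electrons, so n(e⁻) = 2 × 2.172 = 4.344 mol.
Q = n(e⁻)·F = 4.344 × 96485 = 419100 C.
t = Q/I = 419100 / 17.70 A = 23680 s.

23700 s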